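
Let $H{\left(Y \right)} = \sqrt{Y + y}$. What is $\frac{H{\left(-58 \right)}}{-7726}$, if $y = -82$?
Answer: $- \frac{i \sqrt{35}}{3863} \approx - 0.0015315 i$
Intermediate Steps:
$H{\left(Y \right)} = \sqrt{-82 + Y}$ ($H{\left(Y \right)} = \sqrt{Y - 82} = \sqrt{-82 + Y}$)
$\frac{H{\left(-58 \right)}}{-7726} = \frac{\sqrt{-82 - 58}}{-7726} = \sqrt{-140} \left(- \frac{1}{7726}\right) = 2 i \sqrt{35} \left(- \frac{1}{7726}\right) = - \frac{i \sqrt{35}}{3863}$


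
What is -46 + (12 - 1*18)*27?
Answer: -208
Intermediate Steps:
-46 + (12 - 1*18)*27 = -46 + (12 - 18)*27 = -46 - 6*27 = -46 - 162 = -208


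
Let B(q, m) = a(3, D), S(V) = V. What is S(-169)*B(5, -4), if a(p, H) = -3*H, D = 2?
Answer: 1014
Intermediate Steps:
B(q, m) = -6 (B(q, m) = -3*2 = -6)
S(-169)*B(5, -4) = -169*(-6) = 1014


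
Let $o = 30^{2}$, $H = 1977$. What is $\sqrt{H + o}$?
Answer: $\sqrt{2877} \approx 53.638$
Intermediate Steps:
$o = 900$
$\sqrt{H + o} = \sqrt{1977 + 900} = \sqrt{2877}$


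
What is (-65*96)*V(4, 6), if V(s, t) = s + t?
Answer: -62400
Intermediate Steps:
(-65*96)*V(4, 6) = (-65*96)*(4 + 6) = -6240*10 = -62400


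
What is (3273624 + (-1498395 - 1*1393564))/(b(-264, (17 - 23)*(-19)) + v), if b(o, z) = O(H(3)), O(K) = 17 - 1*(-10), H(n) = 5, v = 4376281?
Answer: 381665/4376308 ≈ 0.087212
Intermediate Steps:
O(K) = 27 (O(K) = 17 + 10 = 27)
b(o, z) = 27
(3273624 + (-1498395 - 1*1393564))/(b(-264, (17 - 23)*(-19)) + v) = (3273624 + (-1498395 - 1*1393564))/(27 + 4376281) = (3273624 + (-1498395 - 1393564))/4376308 = (3273624 - 2891959)*(1/4376308) = 381665*(1/4376308) = 381665/4376308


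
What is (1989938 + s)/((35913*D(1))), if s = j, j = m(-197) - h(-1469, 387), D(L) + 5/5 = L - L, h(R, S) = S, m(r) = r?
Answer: -663118/11971 ≈ -55.394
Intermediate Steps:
D(L) = -1 (D(L) = -1 + (L - L) = -1 + 0 = -1)
j = -584 (j = -197 - 1*387 = -197 - 387 = -584)
s = -584
(1989938 + s)/((35913*D(1))) = (1989938 - 584)/((35913*(-1))) = 1989354/(-35913) = 1989354*(-1/35913) = -663118/11971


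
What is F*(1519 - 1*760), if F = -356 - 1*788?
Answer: -868296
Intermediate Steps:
F = -1144 (F = -356 - 788 = -1144)
F*(1519 - 1*760) = -1144*(1519 - 1*760) = -1144*(1519 - 760) = -1144*759 = -868296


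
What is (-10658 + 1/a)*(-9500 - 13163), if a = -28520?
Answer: 6888785106743/28520 ≈ 2.4154e+8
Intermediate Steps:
(-10658 + 1/a)*(-9500 - 13163) = (-10658 + 1/(-28520))*(-9500 - 13163) = (-10658 - 1/28520)*(-22663) = -303966161/28520*(-22663) = 6888785106743/28520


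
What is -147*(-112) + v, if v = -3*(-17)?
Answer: 16515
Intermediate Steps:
v = 51
-147*(-112) + v = -147*(-112) + 51 = 16464 + 51 = 16515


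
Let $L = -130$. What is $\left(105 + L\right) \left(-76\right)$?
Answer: $1900$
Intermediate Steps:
$\left(105 + L\right) \left(-76\right) = \left(105 - 130\right) \left(-76\right) = \left(-25\right) \left(-76\right) = 1900$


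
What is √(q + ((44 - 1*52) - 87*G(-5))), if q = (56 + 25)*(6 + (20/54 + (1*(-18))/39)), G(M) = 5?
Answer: √6019/13 ≈ 5.9679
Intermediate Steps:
q = 6222/13 (q = 81*(6 + (20*(1/54) - 18*1/39)) = 81*(6 + (10/27 - 6/13)) = 81*(6 - 32/351) = 81*(2074/351) = 6222/13 ≈ 478.62)
√(q + ((44 - 1*52) - 87*G(-5))) = √(6222/13 + ((44 - 1*52) - 87*5)) = √(6222/13 + ((44 - 52) - 435)) = √(6222/13 + (-8 - 435)) = √(6222/13 - 443) = √(463/13) = √6019/13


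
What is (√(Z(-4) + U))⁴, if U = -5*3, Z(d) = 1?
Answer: 196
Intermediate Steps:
U = -15
(√(Z(-4) + U))⁴ = (√(1 - 15))⁴ = (√(-14))⁴ = (I*√14)⁴ = 196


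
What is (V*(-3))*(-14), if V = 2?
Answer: 84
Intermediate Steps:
(V*(-3))*(-14) = (2*(-3))*(-14) = -6*(-14) = 84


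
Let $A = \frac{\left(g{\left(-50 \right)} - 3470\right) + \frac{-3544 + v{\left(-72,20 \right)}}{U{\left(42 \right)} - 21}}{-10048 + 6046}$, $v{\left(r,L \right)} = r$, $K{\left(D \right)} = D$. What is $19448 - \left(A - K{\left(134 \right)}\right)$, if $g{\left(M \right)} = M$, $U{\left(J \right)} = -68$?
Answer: $\frac{3487183966}{178089} \approx 19581.0$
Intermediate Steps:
$A = \frac{154832}{178089}$ ($A = \frac{\left(-50 - 3470\right) + \frac{-3544 - 72}{-68 - 21}}{-10048 + 6046} = \frac{\left(-50 - 3470\right) - \frac{3616}{-89}}{-4002} = \left(-3520 - - \frac{3616}{89}\right) \left(- \frac{1}{4002}\right) = \left(-3520 + \frac{3616}{89}\right) \left(- \frac{1}{4002}\right) = \left(- \frac{309664}{89}\right) \left(- \frac{1}{4002}\right) = \frac{154832}{178089} \approx 0.86941$)
$19448 - \left(A - K{\left(134 \right)}\right) = 19448 - \left(\frac{154832}{178089} - 134\right) = 19448 - - \frac{23709094}{178089} = 19448 + \frac{23709094}{178089} = \frac{3487183966}{178089}$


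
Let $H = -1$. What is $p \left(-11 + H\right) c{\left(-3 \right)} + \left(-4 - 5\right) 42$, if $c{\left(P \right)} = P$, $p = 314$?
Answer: $10926$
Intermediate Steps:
$p \left(-11 + H\right) c{\left(-3 \right)} + \left(-4 - 5\right) 42 = 314 \left(-11 - 1\right) \left(-3\right) + \left(-4 - 5\right) 42 = 314 \left(\left(-12\right) \left(-3\right)\right) - 378 = 314 \cdot 36 - 378 = 11304 - 378 = 10926$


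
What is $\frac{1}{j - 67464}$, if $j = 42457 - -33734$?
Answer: $\frac{1}{8727} \approx 0.00011459$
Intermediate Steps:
$j = 76191$ ($j = 42457 + 33734 = 76191$)
$\frac{1}{j - 67464} = \frac{1}{76191 - 67464} = \frac{1}{8727}$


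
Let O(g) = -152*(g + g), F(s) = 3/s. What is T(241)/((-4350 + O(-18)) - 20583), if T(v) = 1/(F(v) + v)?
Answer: -241/1130372724 ≈ -2.1320e-7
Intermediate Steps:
T(v) = 1/(v + 3/v) (T(v) = 1/(3/v + v) = 1/(v + 3/v))
O(g) = -304*g
T(241)/((-4350 + O(-18)) - 20583) = (241/(3 + 241**2))/((-4350 - 304*(-18)) - 20583) = (241/(3 + 58081))/((-4350 + 5472) - 20583) = (241/58084)/(1122 - 20583) = (241*(1/58084))/(-19461) = (241/58084)*(-1/19461) = -241/1130372724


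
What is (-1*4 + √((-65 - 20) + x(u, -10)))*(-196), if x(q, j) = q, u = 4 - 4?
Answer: 784 - 196*I*√85 ≈ 784.0 - 1807.0*I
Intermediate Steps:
u = 0
(-1*4 + √((-65 - 20) + x(u, -10)))*(-196) = (-1*4 + √((-65 - 20) + 0))*(-196) = (-4 + √(-85 + 0))*(-196) = (-4 + √(-85))*(-196) = (-4 + I*√85)*(-196) = 784 - 196*I*√85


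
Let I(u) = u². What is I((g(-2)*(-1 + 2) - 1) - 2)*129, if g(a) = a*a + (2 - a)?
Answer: 3225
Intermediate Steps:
g(a) = 2 + a² - a (g(a) = a² + (2 - a) = 2 + a² - a)
I((g(-2)*(-1 + 2) - 1) - 2)*129 = (((2 + (-2)² - 1*(-2))*(-1 + 2) - 1) - 2)²*129 = (((2 + 4 + 2)*1 - 1) - 2)²*129 = ((8*1 - 1) - 2)²*129 = ((8 - 1) - 2)²*129 = (7 - 2)²*129 = 5²*129 = 25*129 = 3225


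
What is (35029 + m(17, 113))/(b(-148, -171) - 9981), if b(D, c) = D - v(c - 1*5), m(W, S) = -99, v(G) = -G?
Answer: -6986/2061 ≈ -3.3896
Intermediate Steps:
b(D, c) = -5 + D + c (b(D, c) = D - (-1)*(c - 1*5) = D - (-1)*(c - 5) = D - (-1)*(-5 + c) = D - (5 - c) = D + (-5 + c) = -5 + D + c)
(35029 + m(17, 113))/(b(-148, -171) - 9981) = (35029 - 99)/((-5 - 148 - 171) - 9981) = 34930/(-324 - 9981) = 34930/(-10305) = 34930*(-1/10305) = -6986/2061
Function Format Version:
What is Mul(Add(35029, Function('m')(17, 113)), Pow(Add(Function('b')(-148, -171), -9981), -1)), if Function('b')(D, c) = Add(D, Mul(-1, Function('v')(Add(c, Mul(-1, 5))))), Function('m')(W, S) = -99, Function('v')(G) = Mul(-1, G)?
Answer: Rational(-6986, 2061) ≈ -3.3896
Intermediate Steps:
Function('b')(D, c) = Add(-5, D, c) (Function('b')(D, c) = Add(D, Mul(-1, Mul(-1, Add(c, Mul(-1, 5))))) = Add(D, Mul(-1, Mul(-1, Add(c, -5)))) = Add(D, Mul(-1, Mul(-1, Add(-5, c)))) = Add(D, Mul(-1, Add(5, Mul(-1, c)))) = Add(D, Add(-5, c)) = Add(-5, D, c))
Mul(Add(35029, Function('m')(17, 113)), Pow(Add(Function('b')(-148, -171), -9981), -1)) = Mul(Add(35029, -99), Pow(Add(Add(-5, -148, -171), -9981), -1)) = Mul(34930, Pow(Add(-324, -9981), -1)) = Mul(34930, Pow(-10305, -1)) = Mul(34930, Rational(-1, 10305)) = Rational(-6986, 2061)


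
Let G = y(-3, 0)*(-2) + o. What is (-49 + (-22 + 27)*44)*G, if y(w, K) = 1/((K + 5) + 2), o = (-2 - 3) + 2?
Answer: -3933/7 ≈ -561.86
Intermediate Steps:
o = -3 (o = -5 + 2 = -3)
y(w, K) = 1/(7 + K) (y(w, K) = 1/((5 + K) + 2) = 1/(7 + K))
G = -23/7 (G = -2/(7 + 0) - 3 = -2/7 - 3 = -23/7 ≈ -3.2857)
(-49 + (-22 + 27)*44)*G = (-49 + (-22 + 27)*44)*(-23/7) = (-49 + 5*44)*(-23/7) = (-49 + 220)*(-23/7) = 171*(-23/7) = -3933/7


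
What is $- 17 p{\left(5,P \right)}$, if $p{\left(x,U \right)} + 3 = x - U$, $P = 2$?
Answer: $0$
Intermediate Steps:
$p{\left(x,U \right)} = -3 + x - U$ ($p{\left(x,U \right)} = -3 - \left(U - x\right) = -3 + x - U$)
$- 17 p{\left(5,P \right)} = - 17 \left(-3 + 5 - 2\right) = \left(-17\right) 0 = 0$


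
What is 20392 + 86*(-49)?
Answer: 16178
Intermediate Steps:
20392 + 86*(-49) = 20392 - 4214 = 16178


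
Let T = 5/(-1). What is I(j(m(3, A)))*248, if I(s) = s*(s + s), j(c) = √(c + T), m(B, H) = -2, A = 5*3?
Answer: -3472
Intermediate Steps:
A = 15
T = -5 (T = 5*(-1) = -5)
j(c) = √(-5 + c) (j(c) = √(c - 5) = √(-5 + c))
I(s) = 2*s² (I(s) = s*(2*s) = 2*s²)
I(j(m(3, A)))*248 = (2*(√(-5 - 2))²)*248 = (2*(√(-7))²)*248 = (2*(I*√7)²)*248 = (2*(-7))*248 = -14*248 = -3472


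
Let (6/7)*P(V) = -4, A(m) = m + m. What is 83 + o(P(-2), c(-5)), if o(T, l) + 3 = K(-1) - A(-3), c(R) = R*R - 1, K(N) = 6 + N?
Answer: 91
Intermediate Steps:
A(m) = 2*m
c(R) = -1 + R² (c(R) = R² - 1 = -1 + R²)
P(V) = -14/3 (P(V) = (7/6)*(-4) = -14/3)
o(T, l) = 8 (o(T, l) = -3 + ((6 - 1) - 2*(-3)) = -3 + (5 - 1*(-6)) = -3 + (5 + 6) = -3 + 11 = 8)
83 + o(P(-2), c(-5)) = 83 + 8 = 91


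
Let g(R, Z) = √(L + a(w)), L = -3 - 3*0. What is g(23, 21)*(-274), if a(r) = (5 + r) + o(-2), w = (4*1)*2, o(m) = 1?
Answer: -274*√11 ≈ -908.75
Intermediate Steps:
w = 8 (w = 4*2 = 8)
a(r) = 6 + r (a(r) = (5 + r) + 1 = 6 + r)
L = -3 (L = -3 + 0 = -3)
g(R, Z) = √11 (g(R, Z) = √(-3 + (6 + 8)) = √(-3 + 14) = √11)
g(23, 21)*(-274) = √11*(-274) = -274*√11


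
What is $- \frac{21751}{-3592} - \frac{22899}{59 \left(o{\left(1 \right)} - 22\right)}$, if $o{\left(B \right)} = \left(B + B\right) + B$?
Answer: $\frac{106636079}{4026632} \approx 26.483$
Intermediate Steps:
$o{\left(B \right)} = 3 B$ ($o{\left(B \right)} = 2 B + B = 3 B$)
$- \frac{21751}{-3592} - \frac{22899}{59 \left(o{\left(1 \right)} - 22\right)} = - \frac{21751}{-3592} - \frac{22899}{59 \left(3 \cdot 1 - 22\right)} = \left(-21751\right) \left(- \frac{1}{3592}\right) - \frac{22899}{59 \left(3 - 22\right)} = \frac{21751}{3592} - \frac{22899}{59 \left(-19\right)} = \frac{21751}{3592} - \frac{22899}{-1121} = \frac{21751}{3592} - - \frac{22899}{1121} = \frac{21751}{3592} + \frac{22899}{1121} = \frac{106636079}{4026632}$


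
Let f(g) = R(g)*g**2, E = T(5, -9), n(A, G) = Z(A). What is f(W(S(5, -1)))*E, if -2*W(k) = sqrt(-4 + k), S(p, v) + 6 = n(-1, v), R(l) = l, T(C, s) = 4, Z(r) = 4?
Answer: 3*I*sqrt(6) ≈ 7.3485*I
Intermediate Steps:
n(A, G) = 4
S(p, v) = -2 (S(p, v) = -6 + 4 = -2)
E = 4
W(k) = -sqrt(-4 + k)/2
f(g) = g**3 (f(g) = g*g**2 = g**3)
f(W(S(5, -1)))*E = (-sqrt(-4 - 2)/2)**3*4 = (-I*sqrt(6)/2)**3*4 = (3*I*sqrt(6)/4)*4 = 3*I*sqrt(6)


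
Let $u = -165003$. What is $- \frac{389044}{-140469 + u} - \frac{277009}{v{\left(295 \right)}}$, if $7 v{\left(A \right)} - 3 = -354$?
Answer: $\frac{49372167265}{8935056} \approx 5525.7$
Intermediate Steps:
$v{\left(A \right)} = - \frac{351}{7}$ ($v{\left(A \right)} = \frac{3}{7} + \frac{1}{7} \left(-354\right) = \frac{3}{7} - \frac{354}{7} = - \frac{351}{7}$)
$- \frac{389044}{-140469 + u} - \frac{277009}{v{\left(295 \right)}} = - \frac{389044}{-140469 - 165003} - \frac{277009}{- \frac{351}{7}} = - \frac{389044}{-305472} - - \frac{1939063}{351} = \left(-389044\right) \left(- \frac{1}{305472}\right) + \frac{1939063}{351} = \frac{97261}{76368} + \frac{1939063}{351} = \frac{49372167265}{8935056}$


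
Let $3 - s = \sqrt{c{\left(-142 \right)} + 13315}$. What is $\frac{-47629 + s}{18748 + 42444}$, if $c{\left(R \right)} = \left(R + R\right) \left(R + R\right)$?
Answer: $- \frac{23813}{30596} - \frac{\sqrt{93971}}{61192} \approx -0.78331$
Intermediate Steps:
$c{\left(R \right)} = 4 R^{2}$ ($c{\left(R \right)} = 2 R 2 R = 4 R^{2}$)
$s = 3 - \sqrt{93971}$ ($s = 3 - \sqrt{4 \left(-142\right)^{2} + 13315} = 3 - \sqrt{4 \cdot 20164 + 13315} = 3 - \sqrt{80656 + 13315} = 3 - \sqrt{93971} \approx -303.55$)
$\frac{-47629 + s}{18748 + 42444} = \frac{-47629 + \left(3 - \sqrt{93971}\right)}{18748 + 42444} = \frac{-47626 - \sqrt{93971}}{61192} = \left(-47626 - \sqrt{93971}\right) \frac{1}{61192} = - \frac{23813}{30596} - \frac{\sqrt{93971}}{61192}$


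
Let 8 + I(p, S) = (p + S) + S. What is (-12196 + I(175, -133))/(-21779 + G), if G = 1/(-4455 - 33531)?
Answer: 93407574/165459419 ≈ 0.56453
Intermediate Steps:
G = -1/37986 (G = 1/(-37986) = -1/37986 ≈ -2.6325e-5)
I(p, S) = -8 + p + 2*S (I(p, S) = -8 + ((p + S) + S) = -8 + ((S + p) + S) = -8 + (p + 2*S) = -8 + p + 2*S)
(-12196 + I(175, -133))/(-21779 + G) = (-12196 + (-8 + 175 + 2*(-133)))/(-21779 - 1/37986) = (-12196 + (-8 + 175 - 266))/(-827297095/37986) = (-12196 - 99)*(-37986/827297095) = -12295*(-37986/827297095) = 93407574/165459419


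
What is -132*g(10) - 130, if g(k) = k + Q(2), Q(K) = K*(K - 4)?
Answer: -922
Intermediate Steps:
Q(K) = K*(-4 + K)
g(k) = -4 + k (g(k) = k + 2*(-4 + 2) = k + 2*(-2) = k - 4 = -4 + k)
-132*g(10) - 130 = -132*(-4 + 10) - 130 = -132*6 - 130 = -792 - 130 = -922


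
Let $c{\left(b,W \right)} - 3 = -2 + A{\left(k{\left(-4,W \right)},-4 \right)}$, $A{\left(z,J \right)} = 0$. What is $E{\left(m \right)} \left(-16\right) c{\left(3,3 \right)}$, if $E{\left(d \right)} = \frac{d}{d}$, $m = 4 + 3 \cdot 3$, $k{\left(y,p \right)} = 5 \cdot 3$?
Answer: $-16$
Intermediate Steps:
$k{\left(y,p \right)} = 15$
$c{\left(b,W \right)} = 1$ ($c{\left(b,W \right)} = 3 + \left(-2 + 0\right) = 3 - 2 = 1$)
$m = 13$ ($m = 4 + 9 = 13$)
$E{\left(d \right)} = 1$
$E{\left(m \right)} \left(-16\right) c{\left(3,3 \right)} = 1 \left(-16\right) 1 = \left(-16\right) 1 = -16$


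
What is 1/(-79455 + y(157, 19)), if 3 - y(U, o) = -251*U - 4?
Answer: -1/40041 ≈ -2.4974e-5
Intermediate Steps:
y(U, o) = 7 + 251*U (y(U, o) = 3 - (-251*U - 4) = 3 - (-4 - 251*U) = 3 + (4 + 251*U) = 7 + 251*U)
1/(-79455 + y(157, 19)) = 1/(-79455 + (7 + 251*157)) = 1/(-79455 + (7 + 39407)) = 1/(-79455 + 39414) = 1/(-40041) = -1/40041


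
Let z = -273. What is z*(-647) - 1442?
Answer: 175189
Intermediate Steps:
z*(-647) - 1442 = -273*(-647) - 1442 = 176631 - 1442 = 175189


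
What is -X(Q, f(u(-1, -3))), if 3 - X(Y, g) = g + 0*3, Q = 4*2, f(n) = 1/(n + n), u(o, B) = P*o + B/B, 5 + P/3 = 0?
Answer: -95/32 ≈ -2.9688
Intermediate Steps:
P = -15 (P = -15 + 3*0 = -15 + 0 = -15)
u(o, B) = 1 - 15*o (u(o, B) = -15*o + B/B = -15*o + 1 = 1 - 15*o)
f(n) = 1/(2*n)
Q = 8
X(Y, g) = 3 - g (X(Y, g) = 3 - (g + 0*3) = 3 - (g + 0) = 3 - g)
-X(Q, f(u(-1, -3))) = -(3 - 1/(2*(1 - 15*(-1)))) = -(3 - 1/(2*(1 + 15))) = -(3 - 1/(2*16)) = -(3 - 1*1/32) = -(3 - 1/32) = -1*95/32 = -95/32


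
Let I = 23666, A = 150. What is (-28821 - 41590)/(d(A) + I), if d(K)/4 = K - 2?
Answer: -70411/24258 ≈ -2.9026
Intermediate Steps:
d(K) = -8 + 4*K (d(K) = 4*(K - 2) = 4*(-2 + K) = -8 + 4*K)
(-28821 - 41590)/(d(A) + I) = (-28821 - 41590)/((-8 + 4*150) + 23666) = -70411/((-8 + 600) + 23666) = -70411/(592 + 23666) = -70411/24258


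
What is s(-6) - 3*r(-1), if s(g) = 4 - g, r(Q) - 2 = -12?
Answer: 40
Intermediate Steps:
r(Q) = -10 (r(Q) = 2 - 12 = -10)
s(-6) - 3*r(-1) = (4 - 1*(-6)) - 3*(-10) = (4 + 6) + 30 = 10 + 30 = 40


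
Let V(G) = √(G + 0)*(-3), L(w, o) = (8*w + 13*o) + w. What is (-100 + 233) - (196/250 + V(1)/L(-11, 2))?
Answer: 1206096/9125 ≈ 132.17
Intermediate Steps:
L(w, o) = 9*w + 13*o
V(G) = -3*√G (V(G) = √G*(-3) = -3*√G)
(-100 + 233) - (196/250 + V(1)/L(-11, 2)) = (-100 + 233) - (196/250 + (-3*√1)/(9*(-11) + 13*2)) = 133 - (196*(1/250) + (-3*1)/(-99 + 26)) = 133 - (98/125 - 3/(-73)) = 133 - (98/125 - 3*(-1/73)) = 133 - (98/125 + 3/73) = 133 - 1*7529/9125 = 133 - 7529/9125 = 1206096/9125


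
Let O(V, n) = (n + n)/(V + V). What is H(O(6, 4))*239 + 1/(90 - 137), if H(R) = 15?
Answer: 168494/47 ≈ 3585.0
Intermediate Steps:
O(V, n) = n/V (O(V, n) = (2*n)/((2*V)) = (2*n)*(1/(2*V)) = n/V)
H(O(6, 4))*239 + 1/(90 - 137) = 15*239 + 1/(90 - 137) = 3585 + 1/(-47) = 3585 - 1/47 = 168494/47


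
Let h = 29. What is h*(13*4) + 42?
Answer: 1550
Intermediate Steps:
h*(13*4) + 42 = 29*(13*4) + 42 = 29*52 + 42 = 1508 + 42 = 1550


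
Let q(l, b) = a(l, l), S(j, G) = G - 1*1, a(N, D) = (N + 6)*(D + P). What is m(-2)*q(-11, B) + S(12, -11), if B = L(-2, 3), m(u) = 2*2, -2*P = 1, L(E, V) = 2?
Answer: 218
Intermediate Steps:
P = -1/2 (P = -1/2*1 = -1/2 ≈ -0.50000)
m(u) = 4
a(N, D) = (6 + N)*(-1/2 + D) (a(N, D) = (N + 6)*(D - 1/2) = (6 + N)*(-1/2 + D))
B = 2
S(j, G) = -1 + G (S(j, G) = G - 1 = -1 + G)
q(l, b) = -3 + l**2 + 11*l/2 (q(l, b) = -3 + 6*l - l/2 + l*l = -3 + 6*l - l/2 + l**2 = -3 + l**2 + 11*l/2)
m(-2)*q(-11, B) + S(12, -11) = 4*(-3 + (-11)**2 + (11/2)*(-11)) + (-1 - 11) = 4*(-3 + 121 - 121/2) - 12 = 4*(115/2) - 12 = 230 - 12 = 218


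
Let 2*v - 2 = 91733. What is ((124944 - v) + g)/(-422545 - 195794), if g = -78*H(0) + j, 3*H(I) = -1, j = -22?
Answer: -158161/1236678 ≈ -0.12789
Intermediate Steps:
v = 91735/2 (v = 1 + (½)*91733 = 1 + 91733/2 = 91735/2 ≈ 45868.)
H(I) = -⅓ (H(I) = (⅓)*(-1) = -⅓)
g = 4 (g = -78*(-⅓) - 22 = 26 - 22 = 4)
((124944 - v) + g)/(-422545 - 195794) = ((124944 - 1*91735/2) + 4)/(-422545 - 195794) = ((124944 - 91735/2) + 4)/(-618339) = (158153/2 + 4)*(-1/618339) = (158161/2)*(-1/618339) = -158161/1236678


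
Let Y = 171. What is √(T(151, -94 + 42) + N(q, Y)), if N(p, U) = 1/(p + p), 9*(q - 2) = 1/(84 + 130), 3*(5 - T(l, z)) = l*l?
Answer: I*√1014782746071/11559 ≈ 87.15*I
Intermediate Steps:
T(l, z) = 5 - l²/3 (T(l, z) = 5 - l*l/3 = 5 - l²/3)
q = 3853/1926 (q = 2 + 1/(9*(84 + 130)) = 2 + (⅑)/214 = 2 + (⅑)*(1/214) = 2 + 1/1926 = 3853/1926 ≈ 2.0005)
N(p, U) = 1/(2*p)
√(T(151, -94 + 42) + N(q, Y)) = √((5 - ⅓*151²) + 1/(2*(3853/1926))) = √((5 - ⅓*22801) + (½)*(1926/3853)) = √((5 - 22801/3) + 963/3853) = √(-22786/3 + 963/3853) = √(-87791569/11559) = I*√1014782746071/11559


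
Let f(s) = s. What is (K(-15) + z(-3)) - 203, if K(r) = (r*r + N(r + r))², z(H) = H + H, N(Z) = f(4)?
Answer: 52232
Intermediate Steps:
N(Z) = 4
z(H) = 2*H
K(r) = (4 + r²)² (K(r) = (r*r + 4)² = (r² + 4)² = (4 + r²)²)
(K(-15) + z(-3)) - 203 = ((4 + (-15)²)² + 2*(-3)) - 203 = ((4 + 225)² - 6) - 203 = (229² - 6) - 203 = (52441 - 6) - 203 = 52435 - 203 = 52232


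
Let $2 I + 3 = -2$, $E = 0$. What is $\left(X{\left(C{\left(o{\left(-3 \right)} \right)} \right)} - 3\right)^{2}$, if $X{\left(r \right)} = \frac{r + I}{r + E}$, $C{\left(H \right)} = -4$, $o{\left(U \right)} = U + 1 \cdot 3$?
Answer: $\frac{121}{64} \approx 1.8906$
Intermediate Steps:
$I = - \frac{5}{2}$ ($I = - \frac{3}{2} + \frac{1}{2} \left(-2\right) = - \frac{3}{2} - 1 = - \frac{5}{2} \approx -2.5$)
$o{\left(U \right)} = 3 + U$ ($o{\left(U \right)} = U + 3 = 3 + U$)
$X{\left(r \right)} = \frac{- \frac{5}{2} + r}{r}$ ($X{\left(r \right)} = \frac{r - \frac{5}{2}}{r + 0} = \frac{- \frac{5}{2} + r}{r}$)
$\left(X{\left(C{\left(o{\left(-3 \right)} \right)} \right)} - 3\right)^{2} = \left(\frac{- \frac{5}{2} - 4}{-4} - 3\right)^{2} = \left(\left(- \frac{1}{4}\right) \left(- \frac{13}{2}\right) - 3\right)^{2} = \left(\frac{13}{8} - 3\right)^{2} = \left(- \frac{11}{8}\right)^{2} = \frac{121}{64}$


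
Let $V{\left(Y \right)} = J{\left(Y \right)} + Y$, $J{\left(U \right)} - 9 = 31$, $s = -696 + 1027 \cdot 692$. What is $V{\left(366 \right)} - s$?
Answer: $-709582$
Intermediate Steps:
$s = 709988$ ($s = -696 + 710684 = 709988$)
$J{\left(U \right)} = 40$ ($J{\left(U \right)} = 9 + 31 = 40$)
$V{\left(Y \right)} = 40 + Y$
$V{\left(366 \right)} - s = \left(40 + 366\right) - 709988 = 406 - 709988 = -709582$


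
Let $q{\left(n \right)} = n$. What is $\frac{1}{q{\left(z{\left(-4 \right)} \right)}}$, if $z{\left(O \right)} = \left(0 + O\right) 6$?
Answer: $- \frac{1}{24} \approx -0.041667$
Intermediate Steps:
$z{\left(O \right)} = 6 O$ ($z{\left(O \right)} = O 6 = 6 O$)
$\frac{1}{q{\left(z{\left(-4 \right)} \right)}} = \frac{1}{6 \left(-4\right)} = \frac{1}{-24} = - \frac{1}{24}$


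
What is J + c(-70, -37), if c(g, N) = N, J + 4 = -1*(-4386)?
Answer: 4345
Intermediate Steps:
J = 4382 (J = -4 - 1*(-4386) = -4 + 4386 = 4382)
J + c(-70, -37) = 4382 - 37 = 4345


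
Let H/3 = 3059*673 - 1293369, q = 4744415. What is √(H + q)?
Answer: √7040429 ≈ 2653.4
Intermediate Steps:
H = 2296014 (H = 3*(3059*673 - 1293369) = 3*(2058707 - 1293369) = 3*765338 = 2296014)
√(H + q) = √(2296014 + 4744415) = √7040429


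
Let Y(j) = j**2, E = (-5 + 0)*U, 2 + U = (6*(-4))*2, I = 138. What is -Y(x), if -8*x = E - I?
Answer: -196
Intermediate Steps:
U = -50 (U = -2 + (6*(-4))*2 = -2 - 24*2 = -2 - 48 = -50)
E = 250 (E = (-5 + 0)*(-50) = -5*(-50) = 250)
x = -14 (x = -(250 - 1*138)/8 = -(250 - 138)/8 = -1/8*112 = -14)
-Y(x) = -1*(-14)**2 = -1*196 = -196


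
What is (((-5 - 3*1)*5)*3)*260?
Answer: -31200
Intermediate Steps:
(((-5 - 3*1)*5)*3)*260 = (((-5 - 3)*5)*3)*260 = (-8*5*3)*260 = -40*3*260 = -120*260 = -31200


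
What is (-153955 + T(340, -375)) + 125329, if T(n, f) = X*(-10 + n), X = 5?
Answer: -26976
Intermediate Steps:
T(n, f) = -50 + 5*n (T(n, f) = 5*(-10 + n) = -50 + 5*n)
(-153955 + T(340, -375)) + 125329 = (-153955 + (-50 + 5*340)) + 125329 = (-153955 + (-50 + 1700)) + 125329 = (-153955 + 1650) + 125329 = -152305 + 125329 = -26976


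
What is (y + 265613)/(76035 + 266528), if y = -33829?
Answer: 231784/342563 ≈ 0.67662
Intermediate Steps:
(y + 265613)/(76035 + 266528) = (-33829 + 265613)/(76035 + 266528) = 231784/342563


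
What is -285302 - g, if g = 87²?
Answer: -292871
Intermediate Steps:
g = 7569
-285302 - g = -285302 - 1*7569 = -285302 - 7569 = -292871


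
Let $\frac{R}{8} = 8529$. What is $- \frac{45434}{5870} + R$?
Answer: $\frac{200238203}{2935} \approx 68224.0$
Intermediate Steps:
$R = 68232$ ($R = 8 \cdot 8529 = 68232$)
$- \frac{45434}{5870} + R = - \frac{45434}{5870} + 68232 = \left(-45434\right) \frac{1}{5870} + 68232 = - \frac{22717}{2935} + 68232 = \frac{200238203}{2935}$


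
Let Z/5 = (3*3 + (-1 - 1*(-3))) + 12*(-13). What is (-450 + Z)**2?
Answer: 1380625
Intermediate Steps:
Z = -725 (Z = 5*((3*3 + (-1 - 1*(-3))) + 12*(-13)) = 5*((9 + (-1 + 3)) - 156) = 5*((9 + 2) - 156) = 5*(11 - 156) = 5*(-145) = -725)
(-450 + Z)**2 = (-450 - 725)**2 = (-1175)**2 = 1380625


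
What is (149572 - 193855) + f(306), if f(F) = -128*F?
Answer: -83451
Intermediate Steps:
(149572 - 193855) + f(306) = (149572 - 193855) - 128*306 = -44283 - 39168 = -83451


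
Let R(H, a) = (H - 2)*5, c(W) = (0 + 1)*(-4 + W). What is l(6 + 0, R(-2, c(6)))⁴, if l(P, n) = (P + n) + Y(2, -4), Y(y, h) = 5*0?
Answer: 38416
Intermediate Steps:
c(W) = -4 + W (c(W) = 1*(-4 + W) = -4 + W)
Y(y, h) = 0
R(H, a) = -10 + 5*H (R(H, a) = (-2 + H)*5 = -10 + 5*H)
l(P, n) = P + n (l(P, n) = (P + n) + 0 = P + n)
l(6 + 0, R(-2, c(6)))⁴ = ((6 + 0) + (-10 + 5*(-2)))⁴ = (6 + (-10 - 10))⁴ = (6 - 20)⁴ = (-14)⁴ = 38416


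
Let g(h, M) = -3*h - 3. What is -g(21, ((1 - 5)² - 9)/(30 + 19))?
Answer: 66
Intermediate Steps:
g(h, M) = -3 - 3*h
-g(21, ((1 - 5)² - 9)/(30 + 19)) = -(-3 - 3*21) = -(-3 - 63) = -1*(-66) = 66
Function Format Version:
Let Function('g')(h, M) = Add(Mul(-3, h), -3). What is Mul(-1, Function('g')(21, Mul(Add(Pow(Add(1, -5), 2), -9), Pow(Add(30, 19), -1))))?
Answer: 66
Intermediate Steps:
Function('g')(h, M) = Add(-3, Mul(-3, h))
Mul(-1, Function('g')(21, Mul(Add(Pow(Add(1, -5), 2), -9), Pow(Add(30, 19), -1)))) = Mul(-1, Add(-3, Mul(-3, 21))) = Mul(-1, Add(-3, -63)) = Mul(-1, -66) = 66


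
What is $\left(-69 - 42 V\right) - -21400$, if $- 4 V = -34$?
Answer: $20974$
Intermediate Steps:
$V = \frac{17}{2}$ ($V = \left(- \frac{1}{4}\right) \left(-34\right) = \frac{17}{2} \approx 8.5$)
$\left(-69 - 42 V\right) - -21400 = \left(-69 - 357\right) - -21400 = \left(-69 - 357\right) + 21400 = -426 + 21400 = 20974$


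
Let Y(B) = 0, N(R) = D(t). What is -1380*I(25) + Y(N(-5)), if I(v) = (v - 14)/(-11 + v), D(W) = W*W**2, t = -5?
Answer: -7590/7 ≈ -1084.3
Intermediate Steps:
D(W) = W**3
N(R) = -125 (N(R) = (-5)**3 = -125)
I(v) = (-14 + v)/(-11 + v)
-1380*I(25) + Y(N(-5)) = -1380*(-14 + 25)/(-11 + 25) + 0 = -1380*11/14 + 0 = -7590/7 + 0 = -7590/7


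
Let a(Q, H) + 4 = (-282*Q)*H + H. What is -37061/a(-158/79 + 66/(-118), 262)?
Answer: -2186599/11171706 ≈ -0.19573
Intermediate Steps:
a(Q, H) = -4 + H - 282*H*Q (a(Q, H) = -4 + ((-282*Q)*H + H) = -4 + (-282*H*Q + H) = -4 + (H - 282*H*Q) = -4 + H - 282*H*Q)
-37061/a(-158/79 + 66/(-118), 262) = -37061/(-4 + 262 - 282*262*(-158/79 + 66/(-118))) = -37061/(-4 + 262 - 282*262*(-158*1/79 + 66*(-1/118))) = -37061/(-4 + 262 - 282*262*(-2 - 33/59)) = -37061/(-4 + 262 - 282*262*(-151/59)) = -37061/(-4 + 262 + 11156484/59) = -37061/11171706/59 = -37061*59/11171706 = -2186599/11171706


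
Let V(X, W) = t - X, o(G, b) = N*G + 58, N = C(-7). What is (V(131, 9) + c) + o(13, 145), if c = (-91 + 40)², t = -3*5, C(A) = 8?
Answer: 2617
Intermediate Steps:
N = 8
o(G, b) = 58 + 8*G (o(G, b) = 8*G + 58 = 58 + 8*G)
t = -15
V(X, W) = -15 - X
c = 2601 (c = (-51)² = 2601)
(V(131, 9) + c) + o(13, 145) = ((-15 - 1*131) + 2601) + (58 + 8*13) = ((-15 - 131) + 2601) + (58 + 104) = (-146 + 2601) + 162 = 2455 + 162 = 2617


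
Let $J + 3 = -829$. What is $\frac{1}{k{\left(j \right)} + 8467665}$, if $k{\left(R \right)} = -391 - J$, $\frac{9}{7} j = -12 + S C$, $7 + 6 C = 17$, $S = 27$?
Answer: $\frac{1}{8468106} \approx 1.1809 \cdot 10^{-7}$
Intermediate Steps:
$C = \frac{5}{3}$ ($C = - \frac{7}{6} + \frac{1}{6} \cdot 17 = - \frac{7}{6} + \frac{17}{6} = \frac{5}{3} \approx 1.6667$)
$J = -832$ ($J = -3 - 829 = -832$)
$j = \frac{77}{3}$ ($j = \frac{7 \left(-12 + 27 \cdot \frac{5}{3}\right)}{9} = \frac{7 \left(-12 + 45\right)}{9} = \frac{7}{9} \cdot 33 = \frac{77}{3} \approx 25.667$)
$k{\left(R \right)} = 441$ ($k{\left(R \right)} = -391 - -832 = -391 + 832 = 441$)
$\frac{1}{k{\left(j \right)} + 8467665} = \frac{1}{441 + 8467665} = \frac{1}{8468106}$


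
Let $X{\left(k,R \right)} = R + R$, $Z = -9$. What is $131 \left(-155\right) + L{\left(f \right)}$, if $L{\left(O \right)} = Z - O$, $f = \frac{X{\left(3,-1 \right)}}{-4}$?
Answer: $- \frac{40629}{2} \approx -20315.0$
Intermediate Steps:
$X{\left(k,R \right)} = 2 R$
$f = \frac{1}{2}$ ($f = \frac{2 \left(-1\right)}{-4} = \left(-2\right) \left(- \frac{1}{4}\right) = \frac{1}{2} \approx 0.5$)
$L{\left(O \right)} = -9 - O$
$131 \left(-155\right) + L{\left(f \right)} = 131 \left(-155\right) - \frac{19}{2} = -20305 - \frac{19}{2} = - \frac{40629}{2}$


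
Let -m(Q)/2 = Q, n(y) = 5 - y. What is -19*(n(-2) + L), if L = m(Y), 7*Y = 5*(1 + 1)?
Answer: -551/7 ≈ -78.714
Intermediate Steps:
Y = 10/7 (Y = (5*(1 + 1))/7 = (5*2)/7 = (⅐)*10 = 10/7 ≈ 1.4286)
m(Q) = -2*Q
L = -20/7 (L = -2*10/7 = -20/7 ≈ -2.8571)
-19*(n(-2) + L) = -19*((5 - 1*(-2)) - 20/7) = -19*((5 + 2) - 20/7) = -19*(7 - 20/7) = -19*29/7 = -551/7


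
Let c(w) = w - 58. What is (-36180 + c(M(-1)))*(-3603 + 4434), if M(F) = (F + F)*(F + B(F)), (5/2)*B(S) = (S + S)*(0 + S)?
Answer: -150567228/5 ≈ -3.0113e+7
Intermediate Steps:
B(S) = 4*S²/5 (B(S) = 2*((S + S)*(0 + S))/5 = 2*((2*S)*S)/5 = 2*(2*S²)/5 = 4*S²/5)
M(F) = 2*F*(F + 4*F²/5) (M(F) = (F + F)*(F + 4*F²/5) = (2*F)*(F + 4*F²/5) = 2*F*(F + 4*F²/5))
c(w) = -58 + w
(-36180 + c(M(-1)))*(-3603 + 4434) = (-36180 + (-58 + (-1)²*(2 + (8/5)*(-1))))*(-3603 + 4434) = (-36180 + (-58 + 1*(2 - 8/5)))*831 = (-36180 + (-58 + 1*(⅖)))*831 = (-36180 + (-58 + ⅖))*831 = (-36180 - 288/5)*831 = -181188/5*831 = -150567228/5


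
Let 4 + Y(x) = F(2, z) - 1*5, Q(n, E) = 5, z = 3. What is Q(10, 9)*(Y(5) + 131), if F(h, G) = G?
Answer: 625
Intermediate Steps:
Y(x) = -6 (Y(x) = -4 + (3 - 1*5) = -4 + (3 - 5) = -4 - 2 = -6)
Q(10, 9)*(Y(5) + 131) = 5*(-6 + 131) = 5*125 = 625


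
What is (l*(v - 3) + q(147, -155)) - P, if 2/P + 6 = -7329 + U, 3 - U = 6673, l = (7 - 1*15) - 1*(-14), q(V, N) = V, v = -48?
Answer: -2226793/14005 ≈ -159.00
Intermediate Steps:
l = 6 (l = (7 - 15) + 14 = -8 + 14 = 6)
U = -6670 (U = 3 - 1*6673 = 3 - 6673 = -6670)
P = -2/14005 (P = 2/(-6 + (-7329 - 6670)) = 2/(-6 - 13999) = 2/(-14005) = 2*(-1/14005) = -2/14005 ≈ -0.00014281)
(l*(v - 3) + q(147, -155)) - P = (6*(-48 - 3) + 147) - 1*(-2/14005) = (6*(-51) + 147) + 2/14005 = (-306 + 147) + 2/14005 = -159 + 2/14005 = -2226793/14005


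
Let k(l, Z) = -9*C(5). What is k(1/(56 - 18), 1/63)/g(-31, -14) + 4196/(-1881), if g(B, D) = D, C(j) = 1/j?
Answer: -276791/131670 ≈ -2.1022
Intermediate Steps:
k(l, Z) = -9/5
k(1/(56 - 18), 1/63)/g(-31, -14) + 4196/(-1881) = -9/5/(-14) + 4196/(-1881) = -9/5*(-1/14) + 4196*(-1/1881) = 9/70 - 4196/1881 = -276791/131670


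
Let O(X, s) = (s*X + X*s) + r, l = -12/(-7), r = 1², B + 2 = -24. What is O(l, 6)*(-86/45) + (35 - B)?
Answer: 6229/315 ≈ 19.775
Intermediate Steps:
B = -26 (B = -2 - 24 = -26)
r = 1
l = 12/7 (l = -12*(-⅐) = 12/7 ≈ 1.7143)
O(X, s) = 1 + 2*X*s (O(X, s) = (s*X + X*s) + 1 = (X*s + X*s) + 1 = 2*X*s + 1 = 1 + 2*X*s)
O(l, 6)*(-86/45) + (35 - B) = (1 + 2*(12/7)*6)*(-86/45) + (35 - 1*(-26)) = (1 + 144/7)*(-86*1/45) + (35 + 26) = (151/7)*(-86/45) + 61 = -12986/315 + 61 = 6229/315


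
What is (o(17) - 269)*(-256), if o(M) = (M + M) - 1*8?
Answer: 62208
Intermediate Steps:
o(M) = -8 + 2*M (o(M) = 2*M - 8 = -8 + 2*M)
(o(17) - 269)*(-256) = ((-8 + 2*17) - 269)*(-256) = ((-8 + 34) - 269)*(-256) = (26 - 269)*(-256) = -243*(-256) = 62208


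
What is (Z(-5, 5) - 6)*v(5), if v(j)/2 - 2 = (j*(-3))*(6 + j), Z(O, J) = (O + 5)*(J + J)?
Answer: 1956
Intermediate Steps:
Z(O, J) = 2*J*(5 + O) (Z(O, J) = (5 + O)*(2*J) = 2*J*(5 + O))
v(j) = 4 - 6*j*(6 + j) (v(j) = 4 + 2*((j*(-3))*(6 + j)) = 4 + 2*((-3*j)*(6 + j)) = 4 + 2*(-3*j*(6 + j)) = 4 - 6*j*(6 + j))
(Z(-5, 5) - 6)*v(5) = (2*5*(5 - 5) - 6)*(4 - 36*5 - 6*5²) = (2*5*0 - 6)*(4 - 180 - 6*25) = (0 - 6)*(4 - 180 - 150) = -6*(-326) = 1956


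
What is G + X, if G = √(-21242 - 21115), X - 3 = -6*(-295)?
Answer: 1773 + I*√42357 ≈ 1773.0 + 205.81*I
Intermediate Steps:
X = 1773 (X = 3 - 6*(-295) = 3 + 1770 = 1773)
G = I*√42357 (G = √(-42357) = I*√42357 ≈ 205.81*I)
G + X = I*√42357 + 1773 = 1773 + I*√42357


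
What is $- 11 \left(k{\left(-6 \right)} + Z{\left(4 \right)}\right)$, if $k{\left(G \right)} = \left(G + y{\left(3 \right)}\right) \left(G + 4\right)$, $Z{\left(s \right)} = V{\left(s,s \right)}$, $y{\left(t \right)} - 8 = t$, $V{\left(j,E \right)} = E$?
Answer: $66$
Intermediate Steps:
$y{\left(t \right)} = 8 + t$
$Z{\left(s \right)} = s$
$k{\left(G \right)} = \left(4 + G\right) \left(11 + G\right)$ ($k{\left(G \right)} = \left(G + \left(8 + 3\right)\right) \left(G + 4\right) = \left(G + 11\right) \left(4 + G\right) = \left(11 + G\right) \left(4 + G\right) = \left(4 + G\right) \left(11 + G\right)$)
$- 11 \left(k{\left(-6 \right)} + Z{\left(4 \right)}\right) = - 11 \left(\left(44 + \left(-6\right)^{2} + 15 \left(-6\right)\right) + 4\right) = - 11 \left(\left(44 + 36 - 90\right) + 4\right) = - 11 \left(-10 + 4\right) = \left(-11\right) \left(-6\right) = 66$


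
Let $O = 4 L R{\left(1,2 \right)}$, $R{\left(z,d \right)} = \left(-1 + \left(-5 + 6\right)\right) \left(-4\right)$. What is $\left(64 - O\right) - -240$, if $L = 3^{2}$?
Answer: $304$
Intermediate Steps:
$L = 9$
$R{\left(z,d \right)} = 0$ ($R{\left(z,d \right)} = \left(-1 + 1\right) \left(-4\right) = 0 \left(-4\right) = 0$)
$O = 0$ ($O = 4 \cdot 9 \cdot 0 = 36 \cdot 0 = 0$)
$\left(64 - O\right) - -240 = \left(64 - 0\right) - -240 = \left(64 + 0\right) + 240 = 64 + 240 = 304$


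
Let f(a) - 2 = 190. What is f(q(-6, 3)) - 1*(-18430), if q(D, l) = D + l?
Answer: 18622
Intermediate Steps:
f(a) = 192 (f(a) = 2 + 190 = 192)
f(q(-6, 3)) - 1*(-18430) = 192 - 1*(-18430) = 192 + 18430 = 18622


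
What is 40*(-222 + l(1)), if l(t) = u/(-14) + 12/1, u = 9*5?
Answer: -59700/7 ≈ -8528.6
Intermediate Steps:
u = 45
l(t) = 123/14 (l(t) = 45/(-14) + 12/1 = 45*(-1/14) + 12*1 = -45/14 + 12 = 123/14)
40*(-222 + l(1)) = 40*(-222 + 123/14) = 40*(-2985/14) = -59700/7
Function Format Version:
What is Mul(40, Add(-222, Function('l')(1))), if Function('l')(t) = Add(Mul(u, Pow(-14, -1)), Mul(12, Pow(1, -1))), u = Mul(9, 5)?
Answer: Rational(-59700, 7) ≈ -8528.6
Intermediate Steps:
u = 45
Function('l')(t) = Rational(123, 14) (Function('l')(t) = Add(Mul(45, Pow(-14, -1)), Mul(12, Pow(1, -1))) = Add(Mul(45, Rational(-1, 14)), Mul(12, 1)) = Add(Rational(-45, 14), 12) = Rational(123, 14))
Mul(40, Add(-222, Function('l')(1))) = Mul(40, Add(-222, Rational(123, 14))) = Mul(40, Rational(-2985, 14)) = Rational(-59700, 7)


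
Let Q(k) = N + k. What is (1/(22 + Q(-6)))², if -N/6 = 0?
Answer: 1/256 ≈ 0.0039063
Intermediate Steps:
N = 0 (N = -6*0 = 0)
Q(k) = k (Q(k) = 0 + k = k)
(1/(22 + Q(-6)))² = (1/(22 - 6))² = (1/16)² = 1/256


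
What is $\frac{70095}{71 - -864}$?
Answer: $\frac{14019}{187} \approx 74.968$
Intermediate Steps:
$\frac{70095}{71 - -864} = \frac{70095}{71 + 864} = \frac{70095}{935} = 70095 \cdot \frac{1}{935} = \frac{14019}{187}$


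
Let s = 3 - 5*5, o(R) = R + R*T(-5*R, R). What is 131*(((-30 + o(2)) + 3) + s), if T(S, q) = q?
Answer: -5633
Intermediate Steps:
o(R) = R + R² (o(R) = R + R*R = R + R²)
s = -22 (s = 3 - 25 = -22)
131*(((-30 + o(2)) + 3) + s) = 131*(((-30 + 2*(1 + 2)) + 3) - 22) = 131*(((-30 + 2*3) + 3) - 22) = 131*(((-30 + 6) + 3) - 22) = 131*((-24 + 3) - 22) = 131*(-21 - 22) = 131*(-43) = -5633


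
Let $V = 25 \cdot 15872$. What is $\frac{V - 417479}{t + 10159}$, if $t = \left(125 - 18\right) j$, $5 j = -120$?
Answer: $- \frac{20679}{7591} \approx -2.7241$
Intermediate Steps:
$V = 396800$
$j = -24$ ($j = \frac{1}{5} \left(-120\right) = -24$)
$t = -2568$ ($t = \left(125 - 18\right) \left(-24\right) = 107 \left(-24\right) = -2568$)
$\frac{V - 417479}{t + 10159} = \frac{396800 - 417479}{-2568 + 10159} = - \frac{20679}{7591}$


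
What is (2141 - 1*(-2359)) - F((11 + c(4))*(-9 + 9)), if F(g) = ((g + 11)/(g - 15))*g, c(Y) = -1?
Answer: 4500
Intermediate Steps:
F(g) = g*(11 + g)/(-15 + g) (F(g) = ((11 + g)/(-15 + g))*g = g*(11 + g)/(-15 + g))
(2141 - 1*(-2359)) - F((11 + c(4))*(-9 + 9)) = (2141 - 1*(-2359)) - (11 - 1)*(-9 + 9)*(11 + (11 - 1)*(-9 + 9))/(-15 + (11 - 1)*(-9 + 9)) = (2141 + 2359) - 10*0*(11 + 10*0)/(-15 + 10*0) = 4500 - 0*(11 + 0)/(-15 + 0) = 4500 - 0*11/(-15) = 4500 - 0*(-1)*11/15 = 4500 - 1*0 = 4500 + 0 = 4500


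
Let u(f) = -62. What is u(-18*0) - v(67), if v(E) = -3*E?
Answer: 139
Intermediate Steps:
u(-18*0) - v(67) = -62 - (-3)*67 = -62 - 1*(-201) = -62 + 201 = 139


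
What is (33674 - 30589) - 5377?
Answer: -2292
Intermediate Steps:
(33674 - 30589) - 5377 = 3085 - 5377 = -2292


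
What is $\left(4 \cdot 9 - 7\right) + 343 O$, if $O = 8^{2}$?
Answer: $21981$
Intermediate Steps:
$O = 64$
$\left(4 \cdot 9 - 7\right) + 343 O = \left(4 \cdot 9 - 7\right) + 343 \cdot 64 = \left(36 - 7\right) + 21952 = 29 + 21952 = 21981$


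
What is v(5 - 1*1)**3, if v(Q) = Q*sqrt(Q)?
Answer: 512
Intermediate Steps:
v(Q) = Q**(3/2)
v(5 - 1*1)**3 = ((5 - 1*1)**(3/2))**3 = ((5 - 1)**(3/2))**3 = (4**(3/2))**3 = 8**3 = 512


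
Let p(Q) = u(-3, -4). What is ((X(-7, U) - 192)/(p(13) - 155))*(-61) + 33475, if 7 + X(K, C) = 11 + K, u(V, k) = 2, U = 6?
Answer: 1703260/51 ≈ 33397.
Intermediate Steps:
X(K, C) = 4 + K (X(K, C) = -7 + (11 + K) = 4 + K)
p(Q) = 2
((X(-7, U) - 192)/(p(13) - 155))*(-61) + 33475 = (((4 - 7) - 192)/(2 - 155))*(-61) + 33475 = ((-3 - 192)/(-153))*(-61) + 33475 = -195*(-1/153)*(-61) + 33475 = (65/51)*(-61) + 33475 = -3965/51 + 33475 = 1703260/51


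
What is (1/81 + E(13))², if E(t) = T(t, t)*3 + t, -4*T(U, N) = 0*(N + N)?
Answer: 1110916/6561 ≈ 169.32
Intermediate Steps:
T(U, N) = 0 (T(U, N) = -0*(N + N) = -0*2*N = -¼*0 = 0)
E(t) = t (E(t) = 0*3 + t = 0 + t = t)
(1/81 + E(13))² = (1/81 + 13)² = (1054/81)² = 1110916/6561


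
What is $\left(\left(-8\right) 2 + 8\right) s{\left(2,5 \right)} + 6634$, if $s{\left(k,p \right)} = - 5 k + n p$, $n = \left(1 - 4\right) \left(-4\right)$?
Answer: $6234$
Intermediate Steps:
$n = 12$ ($n = \left(-3\right) \left(-4\right) = 12$)
$s{\left(k,p \right)} = - 5 k + 12 p$
$\left(\left(-8\right) 2 + 8\right) s{\left(2,5 \right)} + 6634 = \left(\left(-8\right) 2 + 8\right) \left(\left(-5\right) 2 + 12 \cdot 5\right) + 6634 = \left(-16 + 8\right) \left(-10 + 60\right) + 6634 = \left(-8\right) 50 + 6634 = -400 + 6634 = 6234$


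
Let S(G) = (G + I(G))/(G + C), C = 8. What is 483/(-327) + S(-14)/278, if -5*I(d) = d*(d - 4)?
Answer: -653821/454530 ≈ -1.4385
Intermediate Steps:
I(d) = -d*(-4 + d)/5 (I(d) = -d*(d - 4)/5 = -d*(-4 + d)/5)
S(G) = (G + G*(4 - G)/5)/(8 + G) (S(G) = (G + G*(4 - G)/5)/(G + 8) = (G + G*(4 - G)/5)/(8 + G))
483/(-327) + S(-14)/278 = 483/(-327) + ((1/5)*(-14)*(9 - 1*(-14))/(8 - 14))/278 = 483*(-1/327) + ((1/5)*(-14)*(9 + 14)/(-6))*(1/278) = -161/109 + ((1/5)*(-14)*(-1/6)*23)*(1/278) = -161/109 + (161/15)*(1/278) = -161/109 + 161/4170 = -653821/454530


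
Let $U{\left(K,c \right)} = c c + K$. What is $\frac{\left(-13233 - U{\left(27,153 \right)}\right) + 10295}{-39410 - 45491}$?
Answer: $\frac{26374}{84901} \approx 0.31064$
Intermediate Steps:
$U{\left(K,c \right)} = K + c^{2}$ ($U{\left(K,c \right)} = c^{2} + K = K + c^{2}$)
$\frac{\left(-13233 - U{\left(27,153 \right)}\right) + 10295}{-39410 - 45491} = \frac{\left(-13233 - \left(27 + 153^{2}\right)\right) + 10295}{-39410 - 45491} = \frac{\left(-13233 - \left(27 + 23409\right)\right) + 10295}{-84901} = \left(\left(-13233 - 23436\right) + 10295\right) \left(- \frac{1}{84901}\right) = \left(-36669 + 10295\right) \left(- \frac{1}{84901}\right) = \left(-26374\right) \left(- \frac{1}{84901}\right) = \frac{26374}{84901}$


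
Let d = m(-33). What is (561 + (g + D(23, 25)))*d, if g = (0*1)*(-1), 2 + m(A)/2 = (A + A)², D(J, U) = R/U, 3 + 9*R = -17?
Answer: 219798628/45 ≈ 4.8844e+6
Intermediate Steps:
R = -20/9 (R = -⅓ + (⅑)*(-17) = -⅓ - 17/9 = -20/9 ≈ -2.2222)
D(J, U) = -20/(9*U)
m(A) = -4 + 8*A² (m(A) = -4 + 2*(A + A)² = -4 + 2*(2*A)² = -4 + 2*(4*A²) = -4 + 8*A²)
d = 8708 (d = -4 + 8*(-33)² = -4 + 8*1089 = -4 + 8712 = 8708)
g = 0 (g = 0*(-1) = 0)
(561 + (g + D(23, 25)))*d = (561 + (0 - 20/9/25))*8708 = (561 + (0 - 20/9*1/25))*8708 = (561 + (0 - 4/45))*8708 = (561 - 4/45)*8708 = (25241/45)*8708 = 219798628/45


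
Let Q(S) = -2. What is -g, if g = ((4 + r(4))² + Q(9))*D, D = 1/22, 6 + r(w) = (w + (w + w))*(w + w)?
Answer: -4417/11 ≈ -401.55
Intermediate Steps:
r(w) = -6 + 6*w² (r(w) = -6 + (w + (w + w))*(w + w) = -6 + (w + 2*w)*(2*w) = -6 + (3*w)*(2*w) = -6 + 6*w²)
D = 1/22 ≈ 0.045455
g = 4417/11 (g = ((4 + (-6 + 6*4²))² - 2)*(1/22) = ((4 + (-6 + 6*16))² - 2)*(1/22) = ((4 + (-6 + 96))² - 2)*(1/22) = ((4 + 90)² - 2)*(1/22) = (94² - 2)*(1/22) = (8836 - 2)*(1/22) = 8834*(1/22) = 4417/11 ≈ 401.55)
-g = -1*4417/11 = -4417/11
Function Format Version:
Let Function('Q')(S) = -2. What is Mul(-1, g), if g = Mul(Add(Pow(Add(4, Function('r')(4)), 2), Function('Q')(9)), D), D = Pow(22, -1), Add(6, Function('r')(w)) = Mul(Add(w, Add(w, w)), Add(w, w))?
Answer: Rational(-4417, 11) ≈ -401.55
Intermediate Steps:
Function('r')(w) = Add(-6, Mul(6, Pow(w, 2))) (Function('r')(w) = Add(-6, Mul(Add(w, Add(w, w)), Add(w, w))) = Add(-6, Mul(Add(w, Mul(2, w)), Mul(2, w))) = Add(-6, Mul(Mul(3, w), Mul(2, w))) = Add(-6, Mul(6, Pow(w, 2))))
D = Rational(1, 22) ≈ 0.045455
g = Rational(4417, 11) (g = Mul(Add(Pow(Add(4, Add(-6, Mul(6, Pow(4, 2)))), 2), -2), Rational(1, 22)) = Mul(Add(Pow(Add(4, Add(-6, Mul(6, 16))), 2), -2), Rational(1, 22)) = Mul(Add(Pow(Add(4, Add(-6, 96)), 2), -2), Rational(1, 22)) = Mul(Add(Pow(Add(4, 90), 2), -2), Rational(1, 22)) = Mul(Add(Pow(94, 2), -2), Rational(1, 22)) = Mul(Add(8836, -2), Rational(1, 22)) = Mul(8834, Rational(1, 22)) = Rational(4417, 11) ≈ 401.55)
Mul(-1, g) = Mul(-1, Rational(4417, 11)) = Rational(-4417, 11)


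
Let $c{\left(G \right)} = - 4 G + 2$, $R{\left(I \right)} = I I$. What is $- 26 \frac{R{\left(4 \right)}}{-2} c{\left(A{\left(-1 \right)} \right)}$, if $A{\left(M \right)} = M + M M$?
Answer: $416$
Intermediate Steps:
$R{\left(I \right)} = I^{2}$
$A{\left(M \right)} = M + M^{2}$
$c{\left(G \right)} = 2 - 4 G$
$- 26 \frac{R{\left(4 \right)}}{-2} c{\left(A{\left(-1 \right)} \right)} = - 26 \frac{4^{2}}{-2} \left(2 - 4 \left(- (1 - 1)\right)\right) = - 26 \cdot 16 \left(- \frac{1}{2}\right) \left(2 - 4 \left(\left(-1\right) 0\right)\right) = \left(-26\right) \left(-8\right) \left(2 - 0\right) = 208 \left(2 + 0\right) = 208 \cdot 2 = 416$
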